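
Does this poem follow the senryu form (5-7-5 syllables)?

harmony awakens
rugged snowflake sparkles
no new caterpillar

No

Line 1: "harmony awakens": 3+3 = 6 (expected 5)
Line 2: "rugged snowflake sparkles": 2+2+2 = 6 (expected 7)
Line 3: "no new caterpillar": 1+1+4 = 6 (expected 5)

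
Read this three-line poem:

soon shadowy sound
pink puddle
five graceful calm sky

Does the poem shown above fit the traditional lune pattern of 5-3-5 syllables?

Yes

Line 1: "soon shadowy sound": 1+3+1 = 5 ✓
Line 2: "pink puddle": 1+2 = 3 ✓
Line 3: "five graceful calm sky": 1+2+1+1 = 5 ✓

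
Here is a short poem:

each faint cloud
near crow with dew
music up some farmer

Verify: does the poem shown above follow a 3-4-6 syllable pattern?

Yes

Line 1: each(1) + faint(1) + cloud(1) = 3 ✓
Line 2: near(1) + crow(1) + with(1) + dew(1) = 4 ✓
Line 3: music(2) + up(1) + some(1) + farmer(2) = 6 ✓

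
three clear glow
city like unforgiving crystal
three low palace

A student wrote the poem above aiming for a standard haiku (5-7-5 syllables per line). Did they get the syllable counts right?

No

Line 1: three (1), clear (1), glow (1) → 3 (expected 5)
Line 2: city (2), like (1), unforgiving (4), crystal (2) → 9 (expected 7)
Line 3: three (1), low (1), palace (2) → 4 (expected 5)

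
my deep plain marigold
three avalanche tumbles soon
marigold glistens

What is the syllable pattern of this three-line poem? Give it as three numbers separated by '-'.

Line 1: my (1), deep (1), plain (1), marigold (3) → 6
Line 2: three (1), avalanche (3), tumbles (2), soon (1) → 7
Line 3: marigold (3), glistens (2) → 5

6-7-5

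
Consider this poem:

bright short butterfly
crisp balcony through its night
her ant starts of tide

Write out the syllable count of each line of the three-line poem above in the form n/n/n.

5/7/5

Line 1: bright (1), short (1), butterfly (3) → 5
Line 2: crisp (1), balcony (3), through (1), its (1), night (1) → 7
Line 3: her (1), ant (1), starts (1), of (1), tide (1) → 5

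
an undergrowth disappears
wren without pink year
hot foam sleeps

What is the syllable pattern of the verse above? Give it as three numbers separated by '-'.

7-5-3

Line 1: an (1), undergrowth (3), disappears (3) → 7
Line 2: wren (1), without (2), pink (1), year (1) → 5
Line 3: hot (1), foam (1), sleeps (1) → 3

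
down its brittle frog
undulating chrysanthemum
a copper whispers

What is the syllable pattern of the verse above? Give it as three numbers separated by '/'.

5/8/5

Line 1: down(1) + its(1) + brittle(2) + frog(1) = 5
Line 2: undulating(4) + chrysanthemum(4) = 8
Line 3: a(1) + copper(2) + whispers(2) = 5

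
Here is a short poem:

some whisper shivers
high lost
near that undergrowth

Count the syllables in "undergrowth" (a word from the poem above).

3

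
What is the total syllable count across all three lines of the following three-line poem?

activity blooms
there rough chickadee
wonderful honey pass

Line 1: activity (4), blooms (1) → 5
Line 2: there (1), rough (1), chickadee (3) → 5
Line 3: wonderful (3), honey (2), pass (1) → 6
Total: 5 + 5 + 6 = 16

16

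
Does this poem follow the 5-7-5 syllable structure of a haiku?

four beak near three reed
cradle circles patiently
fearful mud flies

Line 1: four(1) + beak(1) + near(1) + three(1) + reed(1) = 5 ✓
Line 2: cradle(2) + circles(2) + patiently(3) = 7 ✓
Line 3: fearful(2) + mud(1) + flies(1) = 4 (expected 5)

No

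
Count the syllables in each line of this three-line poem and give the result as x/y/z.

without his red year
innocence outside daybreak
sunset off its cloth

Line 1: "without his red year": 2+1+1+1 = 5
Line 2: "innocence outside daybreak": 3+2+2 = 7
Line 3: "sunset off its cloth": 2+1+1+1 = 5

5/7/5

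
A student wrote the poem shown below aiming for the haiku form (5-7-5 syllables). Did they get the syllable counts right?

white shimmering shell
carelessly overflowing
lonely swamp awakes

Line 1: "white shimmering shell": 1+3+1 = 5 ✓
Line 2: "carelessly overflowing": 3+4 = 7 ✓
Line 3: "lonely swamp awakes": 2+1+2 = 5 ✓

Yes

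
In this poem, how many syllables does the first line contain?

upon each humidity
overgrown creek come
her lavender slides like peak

The first line: upon (2), each (1), humidity (4) → 7

7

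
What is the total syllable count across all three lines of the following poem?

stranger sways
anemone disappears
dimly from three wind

Line 1: stranger (2), sways (1) → 3
Line 2: anemone (4), disappears (3) → 7
Line 3: dimly (2), from (1), three (1), wind (1) → 5
Total: 3 + 7 + 5 = 15

15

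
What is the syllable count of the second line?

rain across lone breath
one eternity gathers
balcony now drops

The second line: "one eternity gathers": 1+4+2 = 7

7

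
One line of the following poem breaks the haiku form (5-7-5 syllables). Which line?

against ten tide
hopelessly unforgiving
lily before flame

The first line

Line 1: against(2) + ten(1) + tide(1) = 4 (expected 5)
Line 2: hopelessly(3) + unforgiving(4) = 7 ✓
Line 3: lily(2) + before(2) + flame(1) = 5 ✓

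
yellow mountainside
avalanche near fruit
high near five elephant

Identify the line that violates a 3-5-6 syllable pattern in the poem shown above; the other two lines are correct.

The first line

Line 1: yellow (2), mountainside (3) → 5 (expected 3)
Line 2: avalanche (3), near (1), fruit (1) → 5 ✓
Line 3: high (1), near (1), five (1), elephant (3) → 6 ✓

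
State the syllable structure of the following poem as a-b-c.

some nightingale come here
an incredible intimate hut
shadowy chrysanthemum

Line 1: some(1) + nightingale(3) + come(1) + here(1) = 6
Line 2: an(1) + incredible(4) + intimate(3) + hut(1) = 9
Line 3: shadowy(3) + chrysanthemum(4) = 7

6-9-7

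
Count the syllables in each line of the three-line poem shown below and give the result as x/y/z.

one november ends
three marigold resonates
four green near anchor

Line 1: one(1) + november(3) + ends(1) = 5
Line 2: three(1) + marigold(3) + resonates(3) = 7
Line 3: four(1) + green(1) + near(1) + anchor(2) = 5

5/7/5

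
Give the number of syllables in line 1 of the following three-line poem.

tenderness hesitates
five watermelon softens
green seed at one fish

6

Line 1: tenderness (3), hesitates (3) → 6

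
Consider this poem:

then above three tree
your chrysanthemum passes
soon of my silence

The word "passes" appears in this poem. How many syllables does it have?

2

"passes" has 2 syllables.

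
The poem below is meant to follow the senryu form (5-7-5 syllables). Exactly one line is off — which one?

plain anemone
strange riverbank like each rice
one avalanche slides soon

Line 1: plain(1) + anemone(4) = 5 ✓
Line 2: strange(1) + riverbank(3) + like(1) + each(1) + rice(1) = 7 ✓
Line 3: one(1) + avalanche(3) + slides(1) + soon(1) = 6 (expected 5)

Line 3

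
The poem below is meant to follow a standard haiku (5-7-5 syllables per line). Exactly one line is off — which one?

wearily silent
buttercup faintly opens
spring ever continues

Line 1: "wearily silent": 3+2 = 5 ✓
Line 2: "buttercup faintly opens": 3+2+2 = 7 ✓
Line 3: "spring ever continues": 1+2+3 = 6 (expected 5)

The third line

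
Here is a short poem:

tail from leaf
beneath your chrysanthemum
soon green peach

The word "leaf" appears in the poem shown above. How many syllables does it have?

1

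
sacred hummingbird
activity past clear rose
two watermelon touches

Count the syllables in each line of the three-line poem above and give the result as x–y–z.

Line 1: sacred(2) + hummingbird(3) = 5
Line 2: activity(4) + past(1) + clear(1) + rose(1) = 7
Line 3: two(1) + watermelon(4) + touches(2) = 7

5–7–7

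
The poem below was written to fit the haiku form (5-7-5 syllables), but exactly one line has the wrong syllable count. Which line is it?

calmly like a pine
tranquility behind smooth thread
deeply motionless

Line 2

Line 1: calmly (2), like (1), a (1), pine (1) → 5 ✓
Line 2: tranquility (4), behind (2), smooth (1), thread (1) → 8 (expected 7)
Line 3: deeply (2), motionless (3) → 5 ✓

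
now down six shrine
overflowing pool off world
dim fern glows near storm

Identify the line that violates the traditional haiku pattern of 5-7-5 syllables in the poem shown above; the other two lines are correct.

Line 1

Line 1: now (1), down (1), six (1), shrine (1) → 4 (expected 5)
Line 2: overflowing (4), pool (1), off (1), world (1) → 7 ✓
Line 3: dim (1), fern (1), glows (1), near (1), storm (1) → 5 ✓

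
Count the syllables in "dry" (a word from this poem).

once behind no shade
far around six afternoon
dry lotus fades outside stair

1

"dry" has 1 syllable.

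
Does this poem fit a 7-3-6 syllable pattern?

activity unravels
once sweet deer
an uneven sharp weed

Yes

Line 1: activity(4) + unravels(3) = 7 ✓
Line 2: once(1) + sweet(1) + deer(1) = 3 ✓
Line 3: an(1) + uneven(3) + sharp(1) + weed(1) = 6 ✓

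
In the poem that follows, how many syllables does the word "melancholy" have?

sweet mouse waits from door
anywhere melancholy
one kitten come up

"melancholy" has 4 syllables.

4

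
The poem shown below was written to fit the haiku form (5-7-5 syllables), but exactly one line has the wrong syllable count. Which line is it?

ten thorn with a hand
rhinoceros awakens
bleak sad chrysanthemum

Line 1: "ten thorn with a hand": 1+1+1+1+1 = 5 ✓
Line 2: "rhinoceros awakens": 4+3 = 7 ✓
Line 3: "bleak sad chrysanthemum": 1+1+4 = 6 (expected 5)

Line 3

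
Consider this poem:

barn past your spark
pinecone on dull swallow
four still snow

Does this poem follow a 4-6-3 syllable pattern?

Line 1: barn(1) + past(1) + your(1) + spark(1) = 4 ✓
Line 2: pinecone(2) + on(1) + dull(1) + swallow(2) = 6 ✓
Line 3: four(1) + still(1) + snow(1) = 3 ✓

Yes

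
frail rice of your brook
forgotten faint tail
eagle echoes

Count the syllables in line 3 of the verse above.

4

Line 3: "eagle echoes": 2+2 = 4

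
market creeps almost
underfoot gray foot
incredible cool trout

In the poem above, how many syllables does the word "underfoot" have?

"underfoot" has 3 syllables.

3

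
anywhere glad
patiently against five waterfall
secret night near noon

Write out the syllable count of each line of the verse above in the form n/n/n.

4/9/5

Line 1: "anywhere glad": 3+1 = 4
Line 2: "patiently against five waterfall": 3+2+1+3 = 9
Line 3: "secret night near noon": 2+1+1+1 = 5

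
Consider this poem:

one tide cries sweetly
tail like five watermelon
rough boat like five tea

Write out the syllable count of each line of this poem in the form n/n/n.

5/7/5

Line 1: one (1), tide (1), cries (1), sweetly (2) → 5
Line 2: tail (1), like (1), five (1), watermelon (4) → 7
Line 3: rough (1), boat (1), like (1), five (1), tea (1) → 5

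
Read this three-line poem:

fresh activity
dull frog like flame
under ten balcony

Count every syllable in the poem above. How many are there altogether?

15

Line 1: fresh(1) + activity(4) = 5
Line 2: dull(1) + frog(1) + like(1) + flame(1) = 4
Line 3: under(2) + ten(1) + balcony(3) = 6
Total: 5 + 4 + 6 = 15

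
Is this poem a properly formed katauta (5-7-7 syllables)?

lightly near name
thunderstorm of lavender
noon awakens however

Line 1: "lightly near name": 2+1+1 = 4 (expected 5)
Line 2: "thunderstorm of lavender": 3+1+3 = 7 ✓
Line 3: "noon awakens however": 1+3+3 = 7 ✓

No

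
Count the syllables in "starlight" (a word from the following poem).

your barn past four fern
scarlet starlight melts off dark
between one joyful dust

"starlight" has 2 syllables.

2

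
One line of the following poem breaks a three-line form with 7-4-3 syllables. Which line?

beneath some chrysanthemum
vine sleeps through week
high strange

Line 1: beneath(2) + some(1) + chrysanthemum(4) = 7 ✓
Line 2: vine(1) + sleeps(1) + through(1) + week(1) = 4 ✓
Line 3: high(1) + strange(1) = 2 (expected 3)

Line 3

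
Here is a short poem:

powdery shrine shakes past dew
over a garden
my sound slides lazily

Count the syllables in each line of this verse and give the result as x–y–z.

7–5–6

Line 1: powdery (3), shrine (1), shakes (1), past (1), dew (1) → 7
Line 2: over (2), a (1), garden (2) → 5
Line 3: my (1), sound (1), slides (1), lazily (3) → 6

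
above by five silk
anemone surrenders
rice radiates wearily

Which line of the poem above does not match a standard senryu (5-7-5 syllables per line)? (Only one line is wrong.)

Line 1: above(2) + by(1) + five(1) + silk(1) = 5 ✓
Line 2: anemone(4) + surrenders(3) = 7 ✓
Line 3: rice(1) + radiates(3) + wearily(3) = 7 (expected 5)

Line 3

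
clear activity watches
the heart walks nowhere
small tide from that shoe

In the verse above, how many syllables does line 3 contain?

Line 3: small (1), tide (1), from (1), that (1), shoe (1) → 5

5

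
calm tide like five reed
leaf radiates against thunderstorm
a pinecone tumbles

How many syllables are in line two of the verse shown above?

9

Line two: leaf (1), radiates (3), against (2), thunderstorm (3) → 9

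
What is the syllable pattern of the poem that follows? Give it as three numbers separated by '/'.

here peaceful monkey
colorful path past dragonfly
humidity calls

5/8/5

Line 1: here (1), peaceful (2), monkey (2) → 5
Line 2: colorful (3), path (1), past (1), dragonfly (3) → 8
Line 3: humidity (4), calls (1) → 5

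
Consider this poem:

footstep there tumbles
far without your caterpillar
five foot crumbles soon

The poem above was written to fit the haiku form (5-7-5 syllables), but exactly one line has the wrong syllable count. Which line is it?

Line 2

Line 1: footstep(2) + there(1) + tumbles(2) = 5 ✓
Line 2: far(1) + without(2) + your(1) + caterpillar(4) = 8 (expected 7)
Line 3: five(1) + foot(1) + crumbles(2) + soon(1) = 5 ✓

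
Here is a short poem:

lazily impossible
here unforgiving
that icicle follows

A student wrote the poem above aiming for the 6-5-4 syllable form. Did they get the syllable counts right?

Line 1: "lazily impossible": 3+4 = 7 (expected 6)
Line 2: "here unforgiving": 1+4 = 5 ✓
Line 3: "that icicle follows": 1+3+2 = 6 (expected 4)

No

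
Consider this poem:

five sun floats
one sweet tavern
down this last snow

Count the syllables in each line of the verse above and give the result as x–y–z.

Line 1: "five sun floats": 1+1+1 = 3
Line 2: "one sweet tavern": 1+1+2 = 4
Line 3: "down this last snow": 1+1+1+1 = 4

3–4–4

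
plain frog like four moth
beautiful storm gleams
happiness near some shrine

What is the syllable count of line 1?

5

Line 1: plain(1) + frog(1) + like(1) + four(1) + moth(1) = 5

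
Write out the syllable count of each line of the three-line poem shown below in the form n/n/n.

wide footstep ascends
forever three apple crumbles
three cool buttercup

Line 1: wide(1) + footstep(2) + ascends(2) = 5
Line 2: forever(3) + three(1) + apple(2) + crumbles(2) = 8
Line 3: three(1) + cool(1) + buttercup(3) = 5

5/8/5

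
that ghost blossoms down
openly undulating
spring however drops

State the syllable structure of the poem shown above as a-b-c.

5-7-5

Line 1: "that ghost blossoms down": 1+1+2+1 = 5
Line 2: "openly undulating": 3+4 = 7
Line 3: "spring however drops": 1+3+1 = 5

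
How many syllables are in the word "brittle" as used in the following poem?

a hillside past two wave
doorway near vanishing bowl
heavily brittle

2

"brittle" has 2 syllables.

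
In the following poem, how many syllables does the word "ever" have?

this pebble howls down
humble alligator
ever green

"ever" has 2 syllables.

2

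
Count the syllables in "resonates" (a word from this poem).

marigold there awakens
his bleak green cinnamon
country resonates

3

"resonates" has 3 syllables.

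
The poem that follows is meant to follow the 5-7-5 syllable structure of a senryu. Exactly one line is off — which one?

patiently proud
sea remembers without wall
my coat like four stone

Line 1: patiently (3), proud (1) → 4 (expected 5)
Line 2: sea (1), remembers (3), without (2), wall (1) → 7 ✓
Line 3: my (1), coat (1), like (1), four (1), stone (1) → 5 ✓

The first line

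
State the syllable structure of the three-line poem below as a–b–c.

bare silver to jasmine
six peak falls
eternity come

6–3–5

Line 1: bare (1), silver (2), to (1), jasmine (2) → 6
Line 2: six (1), peak (1), falls (1) → 3
Line 3: eternity (4), come (1) → 5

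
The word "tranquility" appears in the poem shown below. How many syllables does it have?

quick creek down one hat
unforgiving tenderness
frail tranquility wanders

4

"tranquility" has 4 syllables.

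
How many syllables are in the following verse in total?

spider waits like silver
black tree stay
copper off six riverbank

16

Line 1: "spider waits like silver": 2+1+1+2 = 6
Line 2: "black tree stay": 1+1+1 = 3
Line 3: "copper off six riverbank": 2+1+1+3 = 7
Total: 6 + 3 + 7 = 16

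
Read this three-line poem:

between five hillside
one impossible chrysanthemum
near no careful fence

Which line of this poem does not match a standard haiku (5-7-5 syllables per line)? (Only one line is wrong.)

Line 1: "between five hillside": 2+1+2 = 5 ✓
Line 2: "one impossible chrysanthemum": 1+4+4 = 9 (expected 7)
Line 3: "near no careful fence": 1+1+2+1 = 5 ✓

The second line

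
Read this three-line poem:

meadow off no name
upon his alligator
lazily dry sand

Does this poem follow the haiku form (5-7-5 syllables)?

Line 1: meadow (2), off (1), no (1), name (1) → 5 ✓
Line 2: upon (2), his (1), alligator (4) → 7 ✓
Line 3: lazily (3), dry (1), sand (1) → 5 ✓

Yes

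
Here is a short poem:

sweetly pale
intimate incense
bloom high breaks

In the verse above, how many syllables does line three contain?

Line three: bloom (1), high (1), breaks (1) → 3

3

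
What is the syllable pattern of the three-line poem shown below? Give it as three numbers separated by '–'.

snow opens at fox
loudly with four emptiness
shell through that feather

Line 1: snow(1) + opens(2) + at(1) + fox(1) = 5
Line 2: loudly(2) + with(1) + four(1) + emptiness(3) = 7
Line 3: shell(1) + through(1) + that(1) + feather(2) = 5

5–7–5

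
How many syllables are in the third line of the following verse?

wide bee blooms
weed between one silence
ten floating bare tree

The third line: "ten floating bare tree": 1+2+1+1 = 5

5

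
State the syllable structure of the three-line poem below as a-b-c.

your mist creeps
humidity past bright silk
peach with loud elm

Line 1: your(1) + mist(1) + creeps(1) = 3
Line 2: humidity(4) + past(1) + bright(1) + silk(1) = 7
Line 3: peach(1) + with(1) + loud(1) + elm(1) = 4

3-7-4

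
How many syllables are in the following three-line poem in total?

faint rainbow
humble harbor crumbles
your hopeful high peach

Line 1: faint (1), rainbow (2) → 3
Line 2: humble (2), harbor (2), crumbles (2) → 6
Line 3: your (1), hopeful (2), high (1), peach (1) → 5
Total: 3 + 6 + 5 = 14

14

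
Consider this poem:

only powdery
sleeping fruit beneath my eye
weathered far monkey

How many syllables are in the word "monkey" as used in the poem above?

2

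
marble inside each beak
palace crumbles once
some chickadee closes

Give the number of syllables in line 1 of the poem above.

6

Line 1: marble(2) + inside(2) + each(1) + beak(1) = 6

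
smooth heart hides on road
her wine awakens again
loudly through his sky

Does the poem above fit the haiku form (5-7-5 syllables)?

Line 1: smooth(1) + heart(1) + hides(1) + on(1) + road(1) = 5 ✓
Line 2: her(1) + wine(1) + awakens(3) + again(2) = 7 ✓
Line 3: loudly(2) + through(1) + his(1) + sky(1) = 5 ✓

Yes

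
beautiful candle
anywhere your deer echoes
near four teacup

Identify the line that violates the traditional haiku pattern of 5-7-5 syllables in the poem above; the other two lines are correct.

Line 1: "beautiful candle": 3+2 = 5 ✓
Line 2: "anywhere your deer echoes": 3+1+1+2 = 7 ✓
Line 3: "near four teacup": 1+1+2 = 4 (expected 5)

The third line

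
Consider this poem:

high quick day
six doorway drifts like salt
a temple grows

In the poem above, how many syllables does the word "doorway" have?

2

"doorway" has 2 syllables.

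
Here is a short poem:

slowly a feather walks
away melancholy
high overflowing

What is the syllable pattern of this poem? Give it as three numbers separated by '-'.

Line 1: slowly (2), a (1), feather (2), walks (1) → 6
Line 2: away (2), melancholy (4) → 6
Line 3: high (1), overflowing (4) → 5

6-6-5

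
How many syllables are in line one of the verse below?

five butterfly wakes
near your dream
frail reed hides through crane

5

Line one: "five butterfly wakes": 1+3+1 = 5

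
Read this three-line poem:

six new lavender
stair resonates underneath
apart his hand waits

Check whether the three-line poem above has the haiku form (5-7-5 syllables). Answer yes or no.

Line 1: six (1), new (1), lavender (3) → 5 ✓
Line 2: stair (1), resonates (3), underneath (3) → 7 ✓
Line 3: apart (2), his (1), hand (1), waits (1) → 5 ✓

Yes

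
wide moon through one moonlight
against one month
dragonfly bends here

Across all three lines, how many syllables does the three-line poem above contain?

Line 1: wide(1) + moon(1) + through(1) + one(1) + moonlight(2) = 6
Line 2: against(2) + one(1) + month(1) = 4
Line 3: dragonfly(3) + bends(1) + here(1) = 5
Total: 6 + 4 + 5 = 15

15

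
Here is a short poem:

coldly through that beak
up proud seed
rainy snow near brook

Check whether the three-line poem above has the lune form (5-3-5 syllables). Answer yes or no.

Line 1: "coldly through that beak": 2+1+1+1 = 5 ✓
Line 2: "up proud seed": 1+1+1 = 3 ✓
Line 3: "rainy snow near brook": 2+1+1+1 = 5 ✓

Yes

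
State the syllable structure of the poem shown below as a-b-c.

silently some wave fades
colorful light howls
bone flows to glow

6-5-4

Line 1: "silently some wave fades": 3+1+1+1 = 6
Line 2: "colorful light howls": 3+1+1 = 5
Line 3: "bone flows to glow": 1+1+1+1 = 4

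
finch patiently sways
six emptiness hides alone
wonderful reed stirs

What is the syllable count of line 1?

5

Line 1: "finch patiently sways": 1+3+1 = 5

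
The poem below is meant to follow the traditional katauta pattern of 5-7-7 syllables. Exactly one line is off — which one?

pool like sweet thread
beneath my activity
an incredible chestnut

Line 1: "pool like sweet thread": 1+1+1+1 = 4 (expected 5)
Line 2: "beneath my activity": 2+1+4 = 7 ✓
Line 3: "an incredible chestnut": 1+4+2 = 7 ✓

The first line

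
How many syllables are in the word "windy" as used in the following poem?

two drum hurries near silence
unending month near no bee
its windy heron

"windy" has 2 syllables.

2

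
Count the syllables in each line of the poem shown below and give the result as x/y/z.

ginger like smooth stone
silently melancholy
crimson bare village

5/7/5

Line 1: "ginger like smooth stone": 2+1+1+1 = 5
Line 2: "silently melancholy": 3+4 = 7
Line 3: "crimson bare village": 2+1+2 = 5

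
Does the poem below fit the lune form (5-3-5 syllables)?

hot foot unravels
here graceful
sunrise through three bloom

Line 1: hot (1), foot (1), unravels (3) → 5 ✓
Line 2: here (1), graceful (2) → 3 ✓
Line 3: sunrise (2), through (1), three (1), bloom (1) → 5 ✓

Yes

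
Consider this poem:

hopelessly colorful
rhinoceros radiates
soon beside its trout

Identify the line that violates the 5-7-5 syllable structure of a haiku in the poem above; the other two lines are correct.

Line 1: hopelessly (3), colorful (3) → 6 (expected 5)
Line 2: rhinoceros (4), radiates (3) → 7 ✓
Line 3: soon (1), beside (2), its (1), trout (1) → 5 ✓

Line 1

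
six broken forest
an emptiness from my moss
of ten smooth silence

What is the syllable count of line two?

Line two: "an emptiness from my moss": 1+3+1+1+1 = 7

7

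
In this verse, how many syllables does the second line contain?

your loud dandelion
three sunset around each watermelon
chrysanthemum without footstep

10

The second line: three(1) + sunset(2) + around(2) + each(1) + watermelon(4) = 10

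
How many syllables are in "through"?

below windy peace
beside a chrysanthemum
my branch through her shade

1

"through" has 1 syllable.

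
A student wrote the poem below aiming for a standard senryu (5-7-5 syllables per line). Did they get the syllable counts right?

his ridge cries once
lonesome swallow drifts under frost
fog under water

No

Line 1: his (1), ridge (1), cries (1), once (1) → 4 (expected 5)
Line 2: lonesome (2), swallow (2), drifts (1), under (2), frost (1) → 8 (expected 7)
Line 3: fog (1), under (2), water (2) → 5 ✓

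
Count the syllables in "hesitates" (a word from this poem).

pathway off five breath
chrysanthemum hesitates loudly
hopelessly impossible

3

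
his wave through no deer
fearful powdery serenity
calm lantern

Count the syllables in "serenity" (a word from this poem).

"serenity" has 4 syllables.

4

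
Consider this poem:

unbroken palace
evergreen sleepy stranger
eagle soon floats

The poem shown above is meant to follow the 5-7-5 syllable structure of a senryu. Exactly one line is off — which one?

Line 3

Line 1: unbroken (3), palace (2) → 5 ✓
Line 2: evergreen (3), sleepy (2), stranger (2) → 7 ✓
Line 3: eagle (2), soon (1), floats (1) → 4 (expected 5)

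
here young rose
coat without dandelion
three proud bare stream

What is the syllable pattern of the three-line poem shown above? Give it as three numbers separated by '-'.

3-7-4

Line 1: here (1), young (1), rose (1) → 3
Line 2: coat (1), without (2), dandelion (4) → 7
Line 3: three (1), proud (1), bare (1), stream (1) → 4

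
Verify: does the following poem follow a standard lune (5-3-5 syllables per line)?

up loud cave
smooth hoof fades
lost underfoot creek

No

Line 1: up(1) + loud(1) + cave(1) = 3 (expected 5)
Line 2: smooth(1) + hoof(1) + fades(1) = 3 ✓
Line 3: lost(1) + underfoot(3) + creek(1) = 5 ✓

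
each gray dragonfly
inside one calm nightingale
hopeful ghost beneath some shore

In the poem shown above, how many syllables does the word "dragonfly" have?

"dragonfly" has 3 syllables.

3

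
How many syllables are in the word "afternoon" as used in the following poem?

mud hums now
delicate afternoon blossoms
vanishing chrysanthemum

3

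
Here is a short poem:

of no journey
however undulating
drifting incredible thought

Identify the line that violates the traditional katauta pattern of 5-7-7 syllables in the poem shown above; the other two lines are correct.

The first line

Line 1: "of no journey": 1+1+2 = 4 (expected 5)
Line 2: "however undulating": 3+4 = 7 ✓
Line 3: "drifting incredible thought": 2+4+1 = 7 ✓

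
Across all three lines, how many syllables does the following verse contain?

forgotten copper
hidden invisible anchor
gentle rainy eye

Line 1: "forgotten copper": 3+2 = 5
Line 2: "hidden invisible anchor": 2+4+2 = 8
Line 3: "gentle rainy eye": 2+2+1 = 5
Total: 5 + 8 + 5 = 18

18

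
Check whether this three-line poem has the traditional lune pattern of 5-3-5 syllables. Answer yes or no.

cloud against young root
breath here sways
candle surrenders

Yes

Line 1: cloud (1), against (2), young (1), root (1) → 5 ✓
Line 2: breath (1), here (1), sways (1) → 3 ✓
Line 3: candle (2), surrenders (3) → 5 ✓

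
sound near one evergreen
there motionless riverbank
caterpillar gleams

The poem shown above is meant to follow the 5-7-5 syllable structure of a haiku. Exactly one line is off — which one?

Line 1: sound (1), near (1), one (1), evergreen (3) → 6 (expected 5)
Line 2: there (1), motionless (3), riverbank (3) → 7 ✓
Line 3: caterpillar (4), gleams (1) → 5 ✓

Line 1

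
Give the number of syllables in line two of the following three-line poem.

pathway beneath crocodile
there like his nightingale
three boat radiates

6

Line two: "there like his nightingale": 1+1+1+3 = 6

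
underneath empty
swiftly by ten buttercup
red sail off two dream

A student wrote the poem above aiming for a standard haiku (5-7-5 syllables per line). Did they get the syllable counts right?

Line 1: "underneath empty": 3+2 = 5 ✓
Line 2: "swiftly by ten buttercup": 2+1+1+3 = 7 ✓
Line 3: "red sail off two dream": 1+1+1+1+1 = 5 ✓

Yes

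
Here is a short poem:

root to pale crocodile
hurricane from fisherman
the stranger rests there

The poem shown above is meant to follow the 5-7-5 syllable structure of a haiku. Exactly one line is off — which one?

Line 1: root (1), to (1), pale (1), crocodile (3) → 6 (expected 5)
Line 2: hurricane (3), from (1), fisherman (3) → 7 ✓
Line 3: the (1), stranger (2), rests (1), there (1) → 5 ✓

Line 1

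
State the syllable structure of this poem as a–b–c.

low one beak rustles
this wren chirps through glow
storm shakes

Line 1: low(1) + one(1) + beak(1) + rustles(2) = 5
Line 2: this(1) + wren(1) + chirps(1) + through(1) + glow(1) = 5
Line 3: storm(1) + shakes(1) = 2

5–5–2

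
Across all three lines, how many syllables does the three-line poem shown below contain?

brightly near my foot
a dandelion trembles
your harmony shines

Line 1: brightly (2), near (1), my (1), foot (1) → 5
Line 2: a (1), dandelion (4), trembles (2) → 7
Line 3: your (1), harmony (3), shines (1) → 5
Total: 5 + 7 + 5 = 17

17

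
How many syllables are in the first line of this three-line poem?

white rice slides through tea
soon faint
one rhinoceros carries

The first line: white (1), rice (1), slides (1), through (1), tea (1) → 5

5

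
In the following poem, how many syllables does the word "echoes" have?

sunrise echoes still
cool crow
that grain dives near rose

2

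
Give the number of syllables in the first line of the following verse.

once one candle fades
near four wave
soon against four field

The first line: once(1) + one(1) + candle(2) + fades(1) = 5

5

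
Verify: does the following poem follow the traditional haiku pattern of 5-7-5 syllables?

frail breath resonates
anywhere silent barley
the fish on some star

Yes

Line 1: frail(1) + breath(1) + resonates(3) = 5 ✓
Line 2: anywhere(3) + silent(2) + barley(2) = 7 ✓
Line 3: the(1) + fish(1) + on(1) + some(1) + star(1) = 5 ✓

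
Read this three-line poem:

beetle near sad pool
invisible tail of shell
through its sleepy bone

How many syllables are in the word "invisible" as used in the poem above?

4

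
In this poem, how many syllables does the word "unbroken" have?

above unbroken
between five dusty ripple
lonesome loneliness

3

"unbroken" has 3 syllables.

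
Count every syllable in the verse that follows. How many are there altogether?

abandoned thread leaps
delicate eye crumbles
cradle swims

14

Line 1: abandoned (3), thread (1), leaps (1) → 5
Line 2: delicate (3), eye (1), crumbles (2) → 6
Line 3: cradle (2), swims (1) → 3
Total: 5 + 6 + 3 = 14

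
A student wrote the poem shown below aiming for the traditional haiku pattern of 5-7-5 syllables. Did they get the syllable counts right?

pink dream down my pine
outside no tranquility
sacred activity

Line 1: pink(1) + dream(1) + down(1) + my(1) + pine(1) = 5 ✓
Line 2: outside(2) + no(1) + tranquility(4) = 7 ✓
Line 3: sacred(2) + activity(4) = 6 (expected 5)

No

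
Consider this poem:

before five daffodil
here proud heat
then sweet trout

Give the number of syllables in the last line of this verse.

The last line: "then sweet trout": 1+1+1 = 3

3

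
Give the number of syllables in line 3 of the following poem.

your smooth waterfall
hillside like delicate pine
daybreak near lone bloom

5

Line 3: daybreak (2), near (1), lone (1), bloom (1) → 5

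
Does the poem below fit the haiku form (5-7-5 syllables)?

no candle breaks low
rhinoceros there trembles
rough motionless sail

Yes

Line 1: no (1), candle (2), breaks (1), low (1) → 5 ✓
Line 2: rhinoceros (4), there (1), trembles (2) → 7 ✓
Line 3: rough (1), motionless (3), sail (1) → 5 ✓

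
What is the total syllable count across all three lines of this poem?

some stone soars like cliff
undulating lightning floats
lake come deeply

Line 1: some(1) + stone(1) + soars(1) + like(1) + cliff(1) = 5
Line 2: undulating(4) + lightning(2) + floats(1) = 7
Line 3: lake(1) + come(1) + deeply(2) = 4
Total: 5 + 7 + 4 = 16

16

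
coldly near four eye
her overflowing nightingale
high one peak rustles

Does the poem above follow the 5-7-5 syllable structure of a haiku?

Line 1: coldly (2), near (1), four (1), eye (1) → 5 ✓
Line 2: her (1), overflowing (4), nightingale (3) → 8 (expected 7)
Line 3: high (1), one (1), peak (1), rustles (2) → 5 ✓

No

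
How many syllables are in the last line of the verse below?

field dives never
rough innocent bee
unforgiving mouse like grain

7

The last line: unforgiving(4) + mouse(1) + like(1) + grain(1) = 7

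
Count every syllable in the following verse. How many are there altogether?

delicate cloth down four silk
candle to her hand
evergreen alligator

19

Line 1: delicate (3), cloth (1), down (1), four (1), silk (1) → 7
Line 2: candle (2), to (1), her (1), hand (1) → 5
Line 3: evergreen (3), alligator (4) → 7
Total: 7 + 5 + 7 = 19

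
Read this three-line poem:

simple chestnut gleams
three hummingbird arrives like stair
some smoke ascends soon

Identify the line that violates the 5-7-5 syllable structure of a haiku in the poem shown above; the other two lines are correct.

Line 2

Line 1: simple(2) + chestnut(2) + gleams(1) = 5 ✓
Line 2: three(1) + hummingbird(3) + arrives(2) + like(1) + stair(1) = 8 (expected 7)
Line 3: some(1) + smoke(1) + ascends(2) + soon(1) = 5 ✓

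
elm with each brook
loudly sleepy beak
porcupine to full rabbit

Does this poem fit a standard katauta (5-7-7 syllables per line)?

No

Line 1: "elm with each brook": 1+1+1+1 = 4 (expected 5)
Line 2: "loudly sleepy beak": 2+2+1 = 5 (expected 7)
Line 3: "porcupine to full rabbit": 3+1+1+2 = 7 ✓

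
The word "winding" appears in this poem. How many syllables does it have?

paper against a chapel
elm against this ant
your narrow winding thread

2

"winding" has 2 syllables.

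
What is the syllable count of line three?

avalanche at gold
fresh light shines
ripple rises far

Line three: "ripple rises far": 2+2+1 = 5

5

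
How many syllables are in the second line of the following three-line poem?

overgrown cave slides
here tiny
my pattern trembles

The second line: here (1), tiny (2) → 3

3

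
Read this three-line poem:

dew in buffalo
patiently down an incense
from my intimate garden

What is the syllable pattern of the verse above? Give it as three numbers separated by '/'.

5/7/7

Line 1: dew(1) + in(1) + buffalo(3) = 5
Line 2: patiently(3) + down(1) + an(1) + incense(2) = 7
Line 3: from(1) + my(1) + intimate(3) + garden(2) = 7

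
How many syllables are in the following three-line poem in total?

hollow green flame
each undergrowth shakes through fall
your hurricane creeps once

17

Line 1: hollow (2), green (1), flame (1) → 4
Line 2: each (1), undergrowth (3), shakes (1), through (1), fall (1) → 7
Line 3: your (1), hurricane (3), creeps (1), once (1) → 6
Total: 4 + 7 + 6 = 17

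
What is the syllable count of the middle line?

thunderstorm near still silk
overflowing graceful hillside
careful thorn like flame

8

The middle line: overflowing (4), graceful (2), hillside (2) → 8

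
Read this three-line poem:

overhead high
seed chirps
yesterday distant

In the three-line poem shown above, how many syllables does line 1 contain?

4

Line 1: overhead(3) + high(1) = 4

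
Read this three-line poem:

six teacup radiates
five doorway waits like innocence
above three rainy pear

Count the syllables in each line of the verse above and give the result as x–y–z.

6–8–6

Line 1: six(1) + teacup(2) + radiates(3) = 6
Line 2: five(1) + doorway(2) + waits(1) + like(1) + innocence(3) = 8
Line 3: above(2) + three(1) + rainy(2) + pear(1) = 6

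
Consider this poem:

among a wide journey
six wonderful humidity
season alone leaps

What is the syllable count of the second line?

8

The second line: six (1), wonderful (3), humidity (4) → 8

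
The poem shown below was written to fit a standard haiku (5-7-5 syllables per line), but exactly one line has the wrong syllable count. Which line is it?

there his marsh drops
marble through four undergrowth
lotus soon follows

Line 1

Line 1: there(1) + his(1) + marsh(1) + drops(1) = 4 (expected 5)
Line 2: marble(2) + through(1) + four(1) + undergrowth(3) = 7 ✓
Line 3: lotus(2) + soon(1) + follows(2) = 5 ✓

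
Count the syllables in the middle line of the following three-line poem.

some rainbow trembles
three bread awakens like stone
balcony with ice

7

The middle line: three(1) + bread(1) + awakens(3) + like(1) + stone(1) = 7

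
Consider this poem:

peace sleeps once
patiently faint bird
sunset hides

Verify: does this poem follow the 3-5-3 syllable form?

Line 1: peace (1), sleeps (1), once (1) → 3 ✓
Line 2: patiently (3), faint (1), bird (1) → 5 ✓
Line 3: sunset (2), hides (1) → 3 ✓

Yes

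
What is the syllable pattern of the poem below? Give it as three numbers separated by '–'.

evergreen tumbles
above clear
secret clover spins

Line 1: evergreen(3) + tumbles(2) = 5
Line 2: above(2) + clear(1) = 3
Line 3: secret(2) + clover(2) + spins(1) = 5

5–3–5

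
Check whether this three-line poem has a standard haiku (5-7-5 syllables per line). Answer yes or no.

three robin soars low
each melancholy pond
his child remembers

Line 1: three (1), robin (2), soars (1), low (1) → 5 ✓
Line 2: each (1), melancholy (4), pond (1) → 6 (expected 7)
Line 3: his (1), child (1), remembers (3) → 5 ✓

No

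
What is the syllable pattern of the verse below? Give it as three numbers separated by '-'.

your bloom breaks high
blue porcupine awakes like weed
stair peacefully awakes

4-8-6

Line 1: "your bloom breaks high": 1+1+1+1 = 4
Line 2: "blue porcupine awakes like weed": 1+3+2+1+1 = 8
Line 3: "stair peacefully awakes": 1+3+2 = 6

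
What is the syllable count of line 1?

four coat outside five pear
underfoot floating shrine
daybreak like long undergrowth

6

Line 1: "four coat outside five pear": 1+1+2+1+1 = 6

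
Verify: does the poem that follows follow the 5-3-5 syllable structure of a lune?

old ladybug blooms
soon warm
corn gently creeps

Line 1: "old ladybug blooms": 1+3+1 = 5 ✓
Line 2: "soon warm": 1+1 = 2 (expected 3)
Line 3: "corn gently creeps": 1+2+1 = 4 (expected 5)

No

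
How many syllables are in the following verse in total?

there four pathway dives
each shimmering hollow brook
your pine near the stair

Line 1: "there four pathway dives": 1+1+2+1 = 5
Line 2: "each shimmering hollow brook": 1+3+2+1 = 7
Line 3: "your pine near the stair": 1+1+1+1+1 = 5
Total: 5 + 7 + 5 = 17

17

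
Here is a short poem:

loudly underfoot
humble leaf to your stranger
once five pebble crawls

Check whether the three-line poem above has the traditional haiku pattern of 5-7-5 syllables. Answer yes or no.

Line 1: "loudly underfoot": 2+3 = 5 ✓
Line 2: "humble leaf to your stranger": 2+1+1+1+2 = 7 ✓
Line 3: "once five pebble crawls": 1+1+2+1 = 5 ✓

Yes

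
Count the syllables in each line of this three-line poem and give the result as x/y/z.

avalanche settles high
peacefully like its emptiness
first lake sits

6/8/3

Line 1: "avalanche settles high": 3+2+1 = 6
Line 2: "peacefully like its emptiness": 3+1+1+3 = 8
Line 3: "first lake sits": 1+1+1 = 3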